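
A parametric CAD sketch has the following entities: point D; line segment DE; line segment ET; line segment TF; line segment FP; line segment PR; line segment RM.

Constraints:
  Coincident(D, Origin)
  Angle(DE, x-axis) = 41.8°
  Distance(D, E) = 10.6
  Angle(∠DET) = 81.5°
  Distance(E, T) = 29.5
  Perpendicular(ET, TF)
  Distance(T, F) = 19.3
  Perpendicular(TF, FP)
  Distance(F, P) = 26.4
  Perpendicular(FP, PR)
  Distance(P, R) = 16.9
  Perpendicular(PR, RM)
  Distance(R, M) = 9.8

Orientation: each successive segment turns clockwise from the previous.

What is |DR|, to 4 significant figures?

8.228

D is at the origin; DE runs at 41.8° with length 10.6, so E = (7.902, 7.065). ∠DET = 81.5° gives ET at -56.70° from the x-axis; with |ET| = 29.5, T = (24.10, -17.59). ET ⟂ TF, so TF runs at -146.7°; with |TF| = 19.3, F = (7.967, -28.19). TF is perpendicular to FP, so FP runs at 123.3°; with |FP| = 26.4, P = (-6.527, -6.122). The perpendicularity gives PR at right angles to FP, so PR runs at 33.30°; with |PR| = 16.9, R = (7.598, 3.157). Then |DR| = |R − D| = 8.228.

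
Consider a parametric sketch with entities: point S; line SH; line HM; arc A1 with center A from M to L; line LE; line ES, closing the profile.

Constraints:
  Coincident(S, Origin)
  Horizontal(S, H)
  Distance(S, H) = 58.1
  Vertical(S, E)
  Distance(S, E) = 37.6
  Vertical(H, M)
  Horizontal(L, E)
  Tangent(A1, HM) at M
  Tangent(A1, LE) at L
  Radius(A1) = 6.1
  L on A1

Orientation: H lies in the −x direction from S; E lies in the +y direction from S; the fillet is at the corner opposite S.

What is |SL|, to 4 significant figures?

64.17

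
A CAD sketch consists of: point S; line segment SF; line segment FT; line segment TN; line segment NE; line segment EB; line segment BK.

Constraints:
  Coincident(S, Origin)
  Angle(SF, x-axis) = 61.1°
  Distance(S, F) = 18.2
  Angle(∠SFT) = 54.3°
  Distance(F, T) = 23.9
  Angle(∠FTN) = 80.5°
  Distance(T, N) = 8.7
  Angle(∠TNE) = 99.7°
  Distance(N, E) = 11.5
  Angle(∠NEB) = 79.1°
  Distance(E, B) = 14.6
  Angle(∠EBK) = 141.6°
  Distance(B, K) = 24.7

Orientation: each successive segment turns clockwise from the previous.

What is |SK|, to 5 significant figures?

42.628

S is at the origin; SF runs at 61.1° with length 18.2, so F = (8.7957, 15.933). ∠SFT = 54.3° gives FT at -64.600° from the x-axis; with |FT| = 23.9, T = (19.047, -5.6563). ∠FTN = 80.5° gives TN at -164.10° from the x-axis; with |TN| = 8.7, N = (10.680, -8.0397). ∠TNE = 99.7° gives NE at 115.60° from the x-axis; with |NE| = 11.5, E = (5.7112, 2.3314). ∠NEB = 79.1° gives EB at 14.700° from the x-axis; with |EB| = 14.6, B = (19.833, 6.0362). ∠EBK = 141.6° gives BK at -23.700° from the x-axis; with |BK| = 24.7, K = (42.450, -3.8919). Then |SK| = |K − S| = 42.628.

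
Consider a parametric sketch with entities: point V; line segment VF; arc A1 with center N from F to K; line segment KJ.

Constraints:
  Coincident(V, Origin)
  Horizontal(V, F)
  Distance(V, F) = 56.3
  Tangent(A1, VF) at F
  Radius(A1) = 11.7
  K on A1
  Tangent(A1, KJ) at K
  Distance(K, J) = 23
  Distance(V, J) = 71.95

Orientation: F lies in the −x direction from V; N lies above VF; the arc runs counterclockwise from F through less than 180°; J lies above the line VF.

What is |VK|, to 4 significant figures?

50.94

Checks: |NK| = 11.70 ✓; ∠(NK, KJ) = 90.00° ✓; |KJ| = 23.00 ✓; |VJ| = 71.95 ✓.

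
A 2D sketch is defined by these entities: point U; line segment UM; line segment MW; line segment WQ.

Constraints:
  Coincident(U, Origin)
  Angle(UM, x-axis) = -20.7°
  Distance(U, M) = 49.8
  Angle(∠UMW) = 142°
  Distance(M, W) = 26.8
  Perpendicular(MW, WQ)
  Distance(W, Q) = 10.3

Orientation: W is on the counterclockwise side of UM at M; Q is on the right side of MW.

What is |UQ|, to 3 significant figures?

77.7

U is at the origin; UM runs at -20.7° with length 49.8, so M = 49.8·(cos -20.7°, sin -20.7°) = (46.6, -17.6). ∠UMW = 142.0°, so MW runs at -20.7° + (180° − 142.0°) = 17.3° from the x-axis; with |MW| = 26.8, W = M + 26.8·(cos 17.3°, sin 17.3°) = (72.2, -9.63). The perpendicularity gives WQ at right angles to MW; with |WQ| = 10.3 on the right of MW, Q = W + 10.3·(0.297, -0.955) = (75.2, -19.5). Then |UQ| = |Q − U| = 77.7.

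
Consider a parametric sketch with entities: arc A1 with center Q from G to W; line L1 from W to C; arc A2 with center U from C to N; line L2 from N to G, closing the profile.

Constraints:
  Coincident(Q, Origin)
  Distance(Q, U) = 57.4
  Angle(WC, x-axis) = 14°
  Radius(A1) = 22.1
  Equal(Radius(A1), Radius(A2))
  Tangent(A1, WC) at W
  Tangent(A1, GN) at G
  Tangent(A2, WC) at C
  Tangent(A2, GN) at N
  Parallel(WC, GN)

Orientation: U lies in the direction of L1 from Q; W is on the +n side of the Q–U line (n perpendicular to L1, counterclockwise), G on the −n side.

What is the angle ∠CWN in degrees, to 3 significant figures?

37.6°

Tangency of A1 to both parallel lines with radius 22.1 puts W and G at Q ± 22.1·n: W = (-5.35, 21.4), G = (5.35, -21.4). Equal radii place C and N the same way about U: C = U + 22.1·n = (50.3, 35.3), N = U − 22.1·n = (61.0, -7.56). Then cos ∠CWN = WC·WN / (|WC||WN|), giving 37.6°.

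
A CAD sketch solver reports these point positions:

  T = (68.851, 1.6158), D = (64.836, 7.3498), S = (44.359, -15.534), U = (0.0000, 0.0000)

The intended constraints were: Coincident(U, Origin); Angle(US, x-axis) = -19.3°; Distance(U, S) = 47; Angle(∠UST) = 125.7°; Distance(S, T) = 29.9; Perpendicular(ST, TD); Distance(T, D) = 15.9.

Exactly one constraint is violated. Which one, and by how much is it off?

Distance(T, D) = 15.9 — off by 8.90.

U = (0.00, 0.00) ✓; US at -19.30° ✓; |US| = 47.00 ✓; ∠UST = 125.7° ✓; |ST| = 29.90 ✓; ∠(ST, TD) = 90.00° ✓; |TD| = 7.000 ✗.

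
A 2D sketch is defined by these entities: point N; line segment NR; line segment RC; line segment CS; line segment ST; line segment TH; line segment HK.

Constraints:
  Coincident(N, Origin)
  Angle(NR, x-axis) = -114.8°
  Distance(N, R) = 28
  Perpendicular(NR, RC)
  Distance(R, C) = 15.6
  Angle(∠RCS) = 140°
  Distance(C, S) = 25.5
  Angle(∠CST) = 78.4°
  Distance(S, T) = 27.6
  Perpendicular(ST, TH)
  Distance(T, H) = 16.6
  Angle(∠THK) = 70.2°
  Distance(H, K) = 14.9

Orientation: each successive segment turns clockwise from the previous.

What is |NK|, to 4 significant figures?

21.20

N is at the origin; NR runs at -114.8° with length 28.0, so R = (-11.74, -25.42). NR is perpendicular to RC, so RC runs at 155.2°; with |RC| = 15.6, C = (-25.91, -18.87). ∠RCS = 140.0° gives CS at 115.2° from the x-axis; with |CS| = 25.5, S = (-36.76, 4.199). ∠CST = 78.4° gives ST at 13.60° from the x-axis; with |ST| = 27.6, T = (-9.937, 10.69). ST ⟂ TH, so TH runs at -76.40°; with |TH| = 16.6, H = (-6.034, -5.446). ∠THK = 70.2° gives HK at 173.8° from the x-axis; with |HK| = 14.9, K = (-20.85, -3.837). Then |NK| = |K − N| = 21.20.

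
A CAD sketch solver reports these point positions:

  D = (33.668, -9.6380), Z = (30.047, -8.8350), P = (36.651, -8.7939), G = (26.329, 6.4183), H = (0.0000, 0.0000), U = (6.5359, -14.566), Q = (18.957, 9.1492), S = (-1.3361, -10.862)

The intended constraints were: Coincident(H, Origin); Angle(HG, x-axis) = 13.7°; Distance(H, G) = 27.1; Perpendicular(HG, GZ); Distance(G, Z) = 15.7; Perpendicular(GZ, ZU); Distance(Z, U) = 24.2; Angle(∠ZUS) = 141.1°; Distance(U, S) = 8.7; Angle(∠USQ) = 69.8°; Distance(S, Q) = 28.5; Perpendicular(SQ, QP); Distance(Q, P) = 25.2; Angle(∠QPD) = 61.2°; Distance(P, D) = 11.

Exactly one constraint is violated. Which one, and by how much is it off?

Distance(P, D) = 11 — off by 7.90.

H = (0.00, 0.00) ✓; HG at 13.70° ✓; |HG| = 27.10 ✓; ∠(HG, GZ) = 90.00° ✓; |GZ| = 15.70 ✓; ∠(GZ, ZU) = 90.00° ✓; |ZU| = 24.20 ✓; ∠ZUS = 141.1° ✓; |US| = 8.700 ✓; ∠USQ = 69.80° ✓; |SQ| = 28.50 ✓; ∠(SQ, QP) = 90.00° ✓; |QP| = 25.20 ✓; ∠QPD = 61.20° ✓; |PD| = 3.100 ✗.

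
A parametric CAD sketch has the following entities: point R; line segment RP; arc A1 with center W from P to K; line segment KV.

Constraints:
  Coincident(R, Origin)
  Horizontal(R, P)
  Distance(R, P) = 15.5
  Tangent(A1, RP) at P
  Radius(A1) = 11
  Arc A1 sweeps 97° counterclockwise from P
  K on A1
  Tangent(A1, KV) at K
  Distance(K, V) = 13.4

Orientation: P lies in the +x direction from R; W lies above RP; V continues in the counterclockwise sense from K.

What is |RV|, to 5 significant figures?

35.661

R is at the origin; RP is horizontal with |RP| = 15.5 and P on the +x side, so P = (15.500, 0.0000). The tangent condition forces WP to be normal to RP, so W = P + (0, 11) = (15.500, 11.000). On A1, P sits at bearing -90° from W; a 97° counterclockwise sweep puts K at bearing 7°, so K = W + 11.0·(cos 7°, sin 7°) = (26.418, 12.341). Tangency of A1 to KV means the radius WK is perpendicular to KV, so KV runs along (−sin 7°, cos 7°); with |KV| = 13.4, V = (24.785, 25.641). Then |RV| = |V − R| = 35.661.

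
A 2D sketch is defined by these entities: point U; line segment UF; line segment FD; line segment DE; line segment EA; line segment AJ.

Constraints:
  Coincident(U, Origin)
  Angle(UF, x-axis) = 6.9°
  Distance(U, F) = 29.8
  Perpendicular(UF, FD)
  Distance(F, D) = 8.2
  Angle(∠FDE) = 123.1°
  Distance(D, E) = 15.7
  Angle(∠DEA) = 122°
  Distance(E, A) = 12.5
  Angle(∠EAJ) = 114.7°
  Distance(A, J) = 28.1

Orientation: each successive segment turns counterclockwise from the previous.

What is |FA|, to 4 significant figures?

27.06

∠FDE = 123.1° gives DE at 153.8° from the x-axis; with |DE| = 15.7, E = (14.51, 18.65). ∠DEA = 122.0° gives EA at -148.2° from the x-axis; with |EA| = 12.5, A = (3.888, 12.07). Then |FA| = |A − F| = 27.06.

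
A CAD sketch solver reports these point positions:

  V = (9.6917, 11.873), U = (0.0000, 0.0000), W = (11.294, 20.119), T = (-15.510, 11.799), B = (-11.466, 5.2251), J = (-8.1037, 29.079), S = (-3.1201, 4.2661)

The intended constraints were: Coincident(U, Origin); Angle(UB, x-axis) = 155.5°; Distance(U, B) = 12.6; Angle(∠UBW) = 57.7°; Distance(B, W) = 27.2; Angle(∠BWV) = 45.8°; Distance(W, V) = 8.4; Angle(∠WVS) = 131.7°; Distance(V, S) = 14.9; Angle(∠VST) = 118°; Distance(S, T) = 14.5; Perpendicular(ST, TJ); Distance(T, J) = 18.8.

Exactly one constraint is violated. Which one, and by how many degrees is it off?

Perpendicular(ST, TJ) — off by 8.10°.

U = (0.00, 0.00) ✓; UB at 155.5° ✓; |UB| = 12.60 ✓; ∠UBW = 57.70° ✓; |BW| = 27.20 ✓; ∠BWV = 45.80° ✓; |WV| = 8.400 ✓; ∠WVS = 131.7° ✓; |VS| = 14.90 ✓; ∠VST = 118.0° ✓; |ST| = 14.50 ✓; ∠(ST, TJ) = 81.90° ✗; |TJ| = 18.80 ✓.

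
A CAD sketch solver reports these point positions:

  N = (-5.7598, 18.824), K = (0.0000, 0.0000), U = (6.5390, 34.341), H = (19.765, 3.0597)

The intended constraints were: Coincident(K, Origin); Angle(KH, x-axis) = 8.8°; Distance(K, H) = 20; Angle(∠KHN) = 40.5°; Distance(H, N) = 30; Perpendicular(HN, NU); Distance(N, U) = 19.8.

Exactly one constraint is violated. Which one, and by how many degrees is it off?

Perpendicular(HN, NU) — off by 6.70°.

K = (0.00, 0.00) ✓; KH at 8.800° ✓; |KH| = 20.00 ✓; ∠KHN = 40.50° ✓; |HN| = 30.00 ✓; ∠(HN, NU) = 96.70° ✗; |NU| = 19.80 ✓.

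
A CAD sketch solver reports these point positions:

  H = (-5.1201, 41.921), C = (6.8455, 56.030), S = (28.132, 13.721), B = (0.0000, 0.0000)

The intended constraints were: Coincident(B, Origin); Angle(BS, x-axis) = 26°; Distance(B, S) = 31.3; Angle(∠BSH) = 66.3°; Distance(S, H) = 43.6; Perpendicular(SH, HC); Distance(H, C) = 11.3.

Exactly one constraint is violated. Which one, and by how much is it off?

Distance(H, C) = 11.3 — off by 7.20.

B = (0.00, 0.00) ✓; BS at 26.00° ✓; |BS| = 31.30 ✓; ∠BSH = 66.30° ✓; |SH| = 43.60 ✓; ∠(SH, HC) = 90.00° ✓; |HC| = 18.50 ✗.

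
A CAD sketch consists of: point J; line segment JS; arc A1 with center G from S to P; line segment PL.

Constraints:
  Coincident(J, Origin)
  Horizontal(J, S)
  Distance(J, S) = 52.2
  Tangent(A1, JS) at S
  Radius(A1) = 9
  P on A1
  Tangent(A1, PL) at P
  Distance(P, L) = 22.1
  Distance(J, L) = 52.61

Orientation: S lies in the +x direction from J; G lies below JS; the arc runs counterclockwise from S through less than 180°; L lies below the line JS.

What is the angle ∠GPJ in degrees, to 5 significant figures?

170.07°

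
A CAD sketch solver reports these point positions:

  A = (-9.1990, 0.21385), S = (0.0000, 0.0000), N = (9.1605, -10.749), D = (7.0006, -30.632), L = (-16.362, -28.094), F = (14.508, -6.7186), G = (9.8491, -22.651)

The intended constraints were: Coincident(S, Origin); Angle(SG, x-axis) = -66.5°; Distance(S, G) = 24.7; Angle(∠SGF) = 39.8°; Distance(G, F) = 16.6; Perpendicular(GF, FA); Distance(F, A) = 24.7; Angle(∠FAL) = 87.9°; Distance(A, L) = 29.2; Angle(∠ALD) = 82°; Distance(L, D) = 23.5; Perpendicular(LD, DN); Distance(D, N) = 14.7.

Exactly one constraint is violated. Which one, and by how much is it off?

Distance(D, N) = 14.7 — off by 5.30.

S = (0.00, 0.00) ✓; SG at -66.50° ✓; |SG| = 24.70 ✓; ∠SGF = 39.80° ✓; |GF| = 16.60 ✓; ∠(GF, FA) = 90.00° ✓; |FA| = 24.70 ✓; ∠FAL = 87.90° ✓; |AL| = 29.20 ✓; ∠ALD = 82.00° ✓; |LD| = 23.50 ✓; ∠(LD, DN) = 90.00° ✓; |DN| = 20.00 ✗.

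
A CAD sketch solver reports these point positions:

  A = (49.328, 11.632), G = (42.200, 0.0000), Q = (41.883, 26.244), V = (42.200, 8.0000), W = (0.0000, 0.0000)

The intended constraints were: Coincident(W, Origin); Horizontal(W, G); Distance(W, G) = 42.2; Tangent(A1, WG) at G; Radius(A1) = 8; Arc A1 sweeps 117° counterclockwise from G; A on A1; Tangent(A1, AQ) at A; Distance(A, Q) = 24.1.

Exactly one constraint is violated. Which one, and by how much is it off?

Distance(A, Q) = 24.1 — off by 7.70.

W = (0.00, 0.00) ✓; W.y = 0.00, G.y = 0.00 ✓; |WG| = 42.20 ✓; ∠(VG, GW) = 90.00° ✓; |VG| = 8.000 ✓; bearing(V→A) − bearing(V→G) = 117.0° ✓; |VA| = 8.000 ✓; ∠(VA, AQ) = 90.00° ✓; |AQ| = 16.40 ✗.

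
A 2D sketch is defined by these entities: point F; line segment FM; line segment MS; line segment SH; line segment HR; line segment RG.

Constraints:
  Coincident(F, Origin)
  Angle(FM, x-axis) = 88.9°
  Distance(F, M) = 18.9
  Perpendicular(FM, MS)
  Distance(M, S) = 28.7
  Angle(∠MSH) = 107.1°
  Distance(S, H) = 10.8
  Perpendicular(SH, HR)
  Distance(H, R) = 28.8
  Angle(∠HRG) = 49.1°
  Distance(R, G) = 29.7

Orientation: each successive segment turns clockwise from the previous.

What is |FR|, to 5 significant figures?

4.3502

F is at the origin; FM runs at 88.9° with length 18.9, so M = (0.36283, 18.897). FM ⟂ MS, so MS runs at -1.1000°; with |MS| = 28.7, S = (29.058, 18.346). ∠MSH = 107.1° gives SH at -74.000° from the x-axis; with |SH| = 10.8, H = (32.034, 7.9639). SH is perpendicular to HR, so HR runs at -164.00°; with |HR| = 28.8, R = (4.3501, 0.025568). Then |FR| = |R − F| = 4.3502.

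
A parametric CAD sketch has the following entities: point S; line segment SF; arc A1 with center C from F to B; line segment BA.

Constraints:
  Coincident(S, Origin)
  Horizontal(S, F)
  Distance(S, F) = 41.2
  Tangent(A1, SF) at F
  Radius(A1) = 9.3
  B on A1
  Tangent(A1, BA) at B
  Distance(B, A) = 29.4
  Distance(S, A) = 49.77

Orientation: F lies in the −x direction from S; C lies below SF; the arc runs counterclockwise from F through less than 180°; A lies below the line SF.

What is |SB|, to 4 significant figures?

50.91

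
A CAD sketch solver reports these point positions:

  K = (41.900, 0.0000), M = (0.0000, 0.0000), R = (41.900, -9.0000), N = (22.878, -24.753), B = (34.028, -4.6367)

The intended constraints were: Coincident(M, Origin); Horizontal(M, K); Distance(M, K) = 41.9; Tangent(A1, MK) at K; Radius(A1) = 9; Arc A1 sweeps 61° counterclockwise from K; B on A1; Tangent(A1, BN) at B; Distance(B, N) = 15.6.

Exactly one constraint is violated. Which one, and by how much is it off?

Distance(B, N) = 15.6 — off by 7.40.

M = (0.00, 0.00) ✓; M.y = 0.00, K.y = 0.00 ✓; |MK| = 41.90 ✓; ∠(RK, KM) = 90.00° ✓; |RK| = 9.000 ✓; bearing(R→B) − bearing(R→K) = 61.00° ✓; |RB| = 9.000 ✓; ∠(RB, BN) = 90.00° ✓; |BN| = 23.00 ✗.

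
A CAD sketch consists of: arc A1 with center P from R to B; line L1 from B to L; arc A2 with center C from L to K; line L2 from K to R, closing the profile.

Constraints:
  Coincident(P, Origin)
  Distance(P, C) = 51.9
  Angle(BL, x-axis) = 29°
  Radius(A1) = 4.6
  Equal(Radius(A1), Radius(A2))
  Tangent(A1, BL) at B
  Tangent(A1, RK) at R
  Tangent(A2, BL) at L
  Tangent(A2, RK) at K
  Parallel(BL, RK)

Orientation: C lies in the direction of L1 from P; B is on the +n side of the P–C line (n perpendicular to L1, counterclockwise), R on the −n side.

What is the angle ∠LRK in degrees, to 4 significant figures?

10.05°

The slot axis is L1's direction at 29.0°, so u = (cos 29.0°, sin 29.0°) = (0.8746, 0.4848) and n = (−sin 29.0°, cos 29.0°) = (-0.4848, 0.8746). P is at the origin and C lies 51.9 along u from P, so C = 51.9·u = (45.39, 25.16). Tangency of A1 to both parallel lines with radius 4.6 puts B and R at P ± 4.6·n: B = (-2.230, 4.023), R = (2.230, -4.023). Equal radii place L and K the same way about C: L = C + 4.6·n = (43.16, 29.18), K = C − 4.6·n = (47.62, 21.14). Then cos ∠LRK = RL·RK / (|RL||RK|), giving 10.05°.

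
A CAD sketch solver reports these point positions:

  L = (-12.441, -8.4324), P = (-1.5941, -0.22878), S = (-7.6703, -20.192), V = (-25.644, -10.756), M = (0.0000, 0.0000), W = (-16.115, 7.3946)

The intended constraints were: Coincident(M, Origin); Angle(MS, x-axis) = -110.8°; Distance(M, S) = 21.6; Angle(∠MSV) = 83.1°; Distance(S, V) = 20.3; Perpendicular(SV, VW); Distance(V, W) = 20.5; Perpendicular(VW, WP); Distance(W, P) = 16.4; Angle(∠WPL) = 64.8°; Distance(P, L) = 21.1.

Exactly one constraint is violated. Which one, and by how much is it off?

Distance(P, L) = 21.1 — off by 7.50.

M = (0.00, 0.00) ✓; MS at -110.8° ✓; |MS| = 21.60 ✓; ∠MSV = 83.10° ✓; |SV| = 20.30 ✓; ∠(SV, VW) = 90.00° ✓; |VW| = 20.50 ✓; ∠(VW, WP) = 90.00° ✓; |WP| = 16.40 ✓; ∠WPL = 64.80° ✓; |PL| = 13.60 ✗.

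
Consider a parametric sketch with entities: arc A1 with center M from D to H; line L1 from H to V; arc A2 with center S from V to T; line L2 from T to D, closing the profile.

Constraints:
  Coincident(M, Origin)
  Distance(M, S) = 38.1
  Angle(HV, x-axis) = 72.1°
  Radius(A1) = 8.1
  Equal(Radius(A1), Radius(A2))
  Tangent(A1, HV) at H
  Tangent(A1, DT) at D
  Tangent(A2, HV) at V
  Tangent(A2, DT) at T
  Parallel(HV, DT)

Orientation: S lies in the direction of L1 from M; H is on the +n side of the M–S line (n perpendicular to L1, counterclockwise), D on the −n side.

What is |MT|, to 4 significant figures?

38.95

The slot axis is L1's direction at 72.1°, so u = (cos 72.1°, sin 72.1°) = (0.3074, 0.9516) and n = (−sin 72.1°, cos 72.1°) = (-0.9516, 0.3074). M is at the origin and S lies 38.1 along u from M, so S = 38.1·u = (11.71, 36.26). Tangency of A1 to both parallel lines with radius 8.1 puts H and D at M ± 8.1·n: H = (-7.708, 2.490), D = (7.708, -2.490). Equal radii place V and T the same way about S: V = S + 8.1·n = (4.002, 38.75), T = S − 8.1·n = (19.42, 33.77). Then |MT| = |T − M| = 38.95.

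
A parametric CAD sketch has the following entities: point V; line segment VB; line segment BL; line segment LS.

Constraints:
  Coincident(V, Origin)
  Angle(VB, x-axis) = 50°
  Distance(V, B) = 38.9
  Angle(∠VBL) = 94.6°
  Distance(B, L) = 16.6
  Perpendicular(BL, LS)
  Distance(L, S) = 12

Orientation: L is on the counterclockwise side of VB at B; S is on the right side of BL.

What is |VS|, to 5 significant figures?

54.470

∠VBL = 94.6°, so BL runs at 50.0° + (180° − 94.6°) = 135.40° from the x-axis; with |BL| = 16.6, L = B + 16.6·(cos 135.40°, sin 135.40°) = (13.185, 41.455). The perpendicularity gives LS at right angles to BL; with |LS| = 12.0 on the right of BL, S = L + 12.0·(0.70215, 0.71203) = (21.611, 49.999). Then |VS| = |S − V| = 54.470.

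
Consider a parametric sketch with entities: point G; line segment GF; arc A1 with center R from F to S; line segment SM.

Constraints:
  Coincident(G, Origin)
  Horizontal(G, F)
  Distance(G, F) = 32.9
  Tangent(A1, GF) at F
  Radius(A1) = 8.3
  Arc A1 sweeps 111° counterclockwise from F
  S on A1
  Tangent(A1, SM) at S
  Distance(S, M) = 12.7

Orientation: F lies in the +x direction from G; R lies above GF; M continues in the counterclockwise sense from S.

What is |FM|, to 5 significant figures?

23.351

On A1, F sits at bearing -90° from R; a 111° counterclockwise sweep puts S at bearing 21°, so S = R + 8.3·(cos 21°, sin 21°) = (40.649, 11.274). Since A1 is tangent to SM there, RS ⟂ SM, so SM runs along (−sin 21°, cos 21°); with |SM| = 12.7, M = (36.097, 23.131). Then |FM| = |M − F| = 23.351.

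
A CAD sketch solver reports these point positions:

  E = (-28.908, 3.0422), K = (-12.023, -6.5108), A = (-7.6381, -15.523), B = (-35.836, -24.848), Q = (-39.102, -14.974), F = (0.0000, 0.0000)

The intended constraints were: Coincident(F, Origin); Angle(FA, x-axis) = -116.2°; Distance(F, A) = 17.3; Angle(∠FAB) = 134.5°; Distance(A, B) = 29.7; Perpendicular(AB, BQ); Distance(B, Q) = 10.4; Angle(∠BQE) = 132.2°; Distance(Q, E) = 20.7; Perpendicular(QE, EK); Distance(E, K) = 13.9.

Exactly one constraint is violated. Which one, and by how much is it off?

Distance(E, K) = 13.9 — off by 5.50.

F = (0.00, 0.00) ✓; FA at -116.2° ✓; |FA| = 17.30 ✓; ∠FAB = 134.5° ✓; |AB| = 29.70 ✓; ∠(AB, BQ) = 90.00° ✓; |BQ| = 10.40 ✓; ∠BQE = 132.2° ✓; |QE| = 20.70 ✓; ∠(QE, EK) = 90.00° ✓; |EK| = 19.40 ✗.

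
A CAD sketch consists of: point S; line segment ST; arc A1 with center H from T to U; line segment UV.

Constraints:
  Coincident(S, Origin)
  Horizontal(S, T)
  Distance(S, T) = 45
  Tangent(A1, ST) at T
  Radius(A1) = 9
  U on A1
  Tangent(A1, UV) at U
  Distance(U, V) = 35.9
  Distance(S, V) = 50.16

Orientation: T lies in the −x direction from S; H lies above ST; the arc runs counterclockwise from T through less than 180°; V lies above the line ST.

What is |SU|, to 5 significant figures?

36.900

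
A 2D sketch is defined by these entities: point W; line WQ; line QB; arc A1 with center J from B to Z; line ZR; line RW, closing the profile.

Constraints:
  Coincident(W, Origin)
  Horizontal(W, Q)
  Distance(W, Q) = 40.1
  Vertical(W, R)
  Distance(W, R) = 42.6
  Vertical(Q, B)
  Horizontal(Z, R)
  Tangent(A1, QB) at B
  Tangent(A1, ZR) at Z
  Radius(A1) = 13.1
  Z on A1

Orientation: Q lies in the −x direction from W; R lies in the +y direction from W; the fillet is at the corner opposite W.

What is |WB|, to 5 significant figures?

49.782

W is at the origin; W and Q share the same y with |WQ| = 40.1 and Q on the −x side, so Q = (-40.100, 0.0000). W and R share the same x with |WR| = 42.6 and R on the +y side, so R = (0.0000, 42.600). The virtual corner opposite W is at (-40.100, 42.600). Tangency of A1 to QB means the radius JB is perpendicular to QB and since A1 is tangent to ZR there, JZ ⟂ ZR, with radius 13.1, so the center J sits 13.1 in from both sides at J = (-27.000, 29.500). That places the tangent points at B = (-40.100, 29.500) on QB and Z = (-27.000, 42.600) on ZR. Then |WB| = |B − W| = 49.782.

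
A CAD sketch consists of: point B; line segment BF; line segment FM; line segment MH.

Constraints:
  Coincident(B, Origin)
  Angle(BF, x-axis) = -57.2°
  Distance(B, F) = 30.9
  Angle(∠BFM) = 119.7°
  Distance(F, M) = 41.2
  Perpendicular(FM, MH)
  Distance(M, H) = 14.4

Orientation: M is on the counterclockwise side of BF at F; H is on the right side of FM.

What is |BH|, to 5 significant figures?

69.958

B is at the origin; BF runs at -57.2° with length 30.9, so F = 30.9·(cos -57.2°, sin -57.2°) = (16.739, -25.974). ∠BFM = 119.7°, so FM runs at -57.2° + (180° − 119.7°) = 3.1000° from the x-axis; with |FM| = 41.2, M = F + 41.2·(cos 3.1000°, sin 3.1000°) = (57.878, -23.745). FM is perpendicular to MH; with |MH| = 14.4 on the right of FM, H = M + 14.4·(0.054079, -0.99854) = (58.657, -38.124). Then |BH| = |H − B| = 69.958.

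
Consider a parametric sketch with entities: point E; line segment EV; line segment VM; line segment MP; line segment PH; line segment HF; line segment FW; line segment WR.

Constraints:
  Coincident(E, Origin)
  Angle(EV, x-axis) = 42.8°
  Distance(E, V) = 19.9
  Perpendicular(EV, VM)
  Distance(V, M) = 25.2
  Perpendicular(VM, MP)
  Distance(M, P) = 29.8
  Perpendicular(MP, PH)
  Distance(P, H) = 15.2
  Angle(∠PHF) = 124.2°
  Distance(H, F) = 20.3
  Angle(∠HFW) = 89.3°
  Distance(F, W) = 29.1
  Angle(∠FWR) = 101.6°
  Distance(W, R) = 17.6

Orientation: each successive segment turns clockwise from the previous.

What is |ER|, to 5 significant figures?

36.858

∠HFW = 89.3° gives FW at -13.700° from the x-axis; with |FW| = 29.1, W = (32.369, -1.1760). ∠FWR = 101.6° gives WR at -92.100° from the x-axis; with |WR| = 17.6, R = (31.724, -18.764). Then |ER| = |R − E| = 36.858.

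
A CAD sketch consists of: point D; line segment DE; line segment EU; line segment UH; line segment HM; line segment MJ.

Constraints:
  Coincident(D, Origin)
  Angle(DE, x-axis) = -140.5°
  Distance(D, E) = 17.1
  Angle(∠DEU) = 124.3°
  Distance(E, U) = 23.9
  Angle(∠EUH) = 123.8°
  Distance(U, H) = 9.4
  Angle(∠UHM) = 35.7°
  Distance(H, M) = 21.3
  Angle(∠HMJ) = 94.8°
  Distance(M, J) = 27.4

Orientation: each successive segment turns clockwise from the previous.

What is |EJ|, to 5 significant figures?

30.865

∠UHM = 35.7° gives HM at -36.700° from the x-axis; with |HM| = 21.3, M = (-21.910, -7.9785). ∠HMJ = 94.8° gives MJ at -121.90° from the x-axis; with |MJ| = 27.4, J = (-36.389, -31.240). Then |EJ| = |J − E| = 30.865.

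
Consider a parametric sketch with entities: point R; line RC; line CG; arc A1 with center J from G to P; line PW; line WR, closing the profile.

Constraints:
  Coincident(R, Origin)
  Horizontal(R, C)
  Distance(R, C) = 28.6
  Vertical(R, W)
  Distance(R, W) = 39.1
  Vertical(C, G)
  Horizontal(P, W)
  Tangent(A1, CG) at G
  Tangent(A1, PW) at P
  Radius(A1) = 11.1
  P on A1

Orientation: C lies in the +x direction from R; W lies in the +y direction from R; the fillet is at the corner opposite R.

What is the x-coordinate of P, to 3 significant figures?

17.5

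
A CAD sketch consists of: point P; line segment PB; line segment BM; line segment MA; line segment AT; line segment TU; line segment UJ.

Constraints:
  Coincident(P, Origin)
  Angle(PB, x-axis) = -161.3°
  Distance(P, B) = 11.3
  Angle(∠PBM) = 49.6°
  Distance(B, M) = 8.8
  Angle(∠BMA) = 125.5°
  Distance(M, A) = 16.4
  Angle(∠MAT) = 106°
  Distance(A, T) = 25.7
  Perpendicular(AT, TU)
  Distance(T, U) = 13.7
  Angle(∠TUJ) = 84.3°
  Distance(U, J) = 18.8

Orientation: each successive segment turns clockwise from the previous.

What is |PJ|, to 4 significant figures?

3.869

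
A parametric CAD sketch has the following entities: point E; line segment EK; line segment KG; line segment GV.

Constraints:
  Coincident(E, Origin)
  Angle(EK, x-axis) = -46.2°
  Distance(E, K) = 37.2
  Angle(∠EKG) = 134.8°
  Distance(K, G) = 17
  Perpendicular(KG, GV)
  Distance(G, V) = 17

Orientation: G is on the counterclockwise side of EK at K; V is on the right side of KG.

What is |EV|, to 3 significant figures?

61.2

E is at the origin; EK runs at -46.2° with length 37.2, so K = 37.2·(cos -46.2°, sin -46.2°) = (25.7, -26.8). ∠EKG = 134.8°, so KG runs at -46.2° + (180° − 134.8°) = -1.00° from the x-axis; with |KG| = 17.0, G = K + 17.0·(cos -1.00°, sin -1.00°) = (42.7, -27.1). The perpendicularity gives GV at right angles to KG; with |GV| = 17.0 on the right of KG, V = G + 17.0·(-0.0175, -1.00) = (42.4, -44.1). Then |EV| = |V − E| = 61.2.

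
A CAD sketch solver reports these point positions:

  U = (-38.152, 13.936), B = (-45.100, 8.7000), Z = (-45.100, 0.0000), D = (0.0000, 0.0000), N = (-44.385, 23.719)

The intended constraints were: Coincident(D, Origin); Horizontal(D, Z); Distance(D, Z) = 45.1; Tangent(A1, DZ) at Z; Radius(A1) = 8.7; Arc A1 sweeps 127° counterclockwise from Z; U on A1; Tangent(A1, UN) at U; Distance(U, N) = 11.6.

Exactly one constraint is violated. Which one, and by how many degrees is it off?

Tangent(A1, UN) at U — off by 4.50°.

D = (0.00, 0.00) ✓; D.y = 0.00, Z.y = 0.00 ✓; |DZ| = 45.10 ✓; ∠(BZ, ZD) = 90.00° ✓; |BZ| = 8.700 ✓; bearing(B→U) − bearing(B→Z) = 127.0° ✓; |BU| = 8.700 ✓; ∠(BU, UN) = 94.50° ✗; |UN| = 11.60 ✓.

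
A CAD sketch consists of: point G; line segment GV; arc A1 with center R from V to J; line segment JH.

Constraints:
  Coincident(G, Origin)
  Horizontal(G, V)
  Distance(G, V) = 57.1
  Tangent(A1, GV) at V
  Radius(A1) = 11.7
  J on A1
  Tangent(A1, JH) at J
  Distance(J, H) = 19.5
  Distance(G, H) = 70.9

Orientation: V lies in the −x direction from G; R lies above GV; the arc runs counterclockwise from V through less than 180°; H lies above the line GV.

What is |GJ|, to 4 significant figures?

52.60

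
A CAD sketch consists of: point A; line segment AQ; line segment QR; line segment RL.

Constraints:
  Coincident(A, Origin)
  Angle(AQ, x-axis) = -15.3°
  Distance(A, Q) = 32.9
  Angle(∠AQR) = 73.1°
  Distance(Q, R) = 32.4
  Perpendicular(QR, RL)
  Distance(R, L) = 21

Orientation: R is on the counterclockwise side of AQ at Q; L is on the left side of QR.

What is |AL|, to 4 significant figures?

25.13

A is at the origin; AQ runs at -15.3° with length 32.9, so Q = 32.9·(cos -15.3°, sin -15.3°) = (31.73, -8.681). ∠AQR = 73.1°, so QR runs at -15.3° + (180° − 73.1°) = 91.60° from the x-axis; with |QR| = 32.4, R = Q + 32.4·(cos 91.60°, sin 91.60°) = (30.83, 23.71). The perpendicularity gives RL at right angles to QR; with |RL| = 21.0 on the left of QR, L = R + 21.0·(-0.9996, -0.02792) = (9.837, 23.12). Then |AL| = |L − A| = 25.13.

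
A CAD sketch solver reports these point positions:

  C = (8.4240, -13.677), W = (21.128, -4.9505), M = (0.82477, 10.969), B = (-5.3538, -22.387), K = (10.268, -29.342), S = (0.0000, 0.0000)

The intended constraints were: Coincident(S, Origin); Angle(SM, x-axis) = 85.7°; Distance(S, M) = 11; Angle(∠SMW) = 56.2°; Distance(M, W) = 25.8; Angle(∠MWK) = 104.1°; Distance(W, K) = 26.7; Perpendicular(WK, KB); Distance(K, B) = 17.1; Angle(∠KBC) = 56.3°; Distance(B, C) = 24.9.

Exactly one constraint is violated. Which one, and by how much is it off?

Distance(B, C) = 24.9 — off by 8.60.

S = (0.00, 0.00) ✓; SM at 85.70° ✓; |SM| = 11.00 ✓; ∠SMW = 56.20° ✓; |MW| = 25.80 ✓; ∠MWK = 104.1° ✓; |WK| = 26.70 ✓; ∠(WK, KB) = 90.00° ✓; |KB| = 17.10 ✓; ∠KBC = 56.30° ✓; |BC| = 16.30 ✗.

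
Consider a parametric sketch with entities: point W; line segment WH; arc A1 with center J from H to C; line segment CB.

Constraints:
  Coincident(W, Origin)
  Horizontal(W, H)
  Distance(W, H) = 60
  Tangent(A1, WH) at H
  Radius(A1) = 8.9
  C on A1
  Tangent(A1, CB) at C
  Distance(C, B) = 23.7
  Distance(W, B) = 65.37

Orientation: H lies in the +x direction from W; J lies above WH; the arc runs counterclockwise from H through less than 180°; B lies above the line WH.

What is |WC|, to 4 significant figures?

69.02

Checks: W = (0.00, 0.00) ✓; |JC| = 8.900 ✓; ∠(JC, CB) = 90.00° ✓; |CB| = 23.70 ✓; |WB| = 65.37 ✓.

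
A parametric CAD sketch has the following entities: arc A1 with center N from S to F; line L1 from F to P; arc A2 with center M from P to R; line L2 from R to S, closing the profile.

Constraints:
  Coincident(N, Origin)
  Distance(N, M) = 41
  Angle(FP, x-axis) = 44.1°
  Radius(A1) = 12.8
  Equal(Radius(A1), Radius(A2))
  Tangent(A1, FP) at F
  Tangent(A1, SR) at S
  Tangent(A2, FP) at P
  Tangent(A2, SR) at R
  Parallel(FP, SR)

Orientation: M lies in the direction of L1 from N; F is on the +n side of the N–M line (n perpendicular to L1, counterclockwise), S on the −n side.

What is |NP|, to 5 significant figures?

42.952

The slot axis is L1's direction at 44.1°, so u = (cos 44.1°, sin 44.1°) = (0.71813, 0.69591) and n = (−sin 44.1°, cos 44.1°) = (-0.69591, 0.71813). N is at the origin and M lies 41.0 along u from N, so M = 41.0·u = (29.443, 28.532). Tangency of A1 to both parallel lines with radius 12.8 puts F and S at N ± 12.8·n: F = (-8.9077, 9.1920), S = (8.9077, -9.1920). Equal radii place P and R the same way about M: P = M + 12.8·n = (20.535, 37.724), R = M − 12.8·n = (38.351, 19.340). Then |NP| = |P − N| = 42.952.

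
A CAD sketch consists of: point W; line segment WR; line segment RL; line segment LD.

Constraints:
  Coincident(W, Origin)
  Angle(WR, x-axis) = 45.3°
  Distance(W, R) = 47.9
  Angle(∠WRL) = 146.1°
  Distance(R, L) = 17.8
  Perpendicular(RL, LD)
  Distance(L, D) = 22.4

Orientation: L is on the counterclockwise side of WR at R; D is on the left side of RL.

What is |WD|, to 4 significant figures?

57.72

W is at the origin; WR runs at 45.3° with length 47.9, so R = 47.9·(cos 45.3°, sin 45.3°) = (33.69, 34.05). ∠WRL = 146.1°, so RL runs at 45.3° + (180° − 146.1°) = 79.20° from the x-axis; with |RL| = 17.8, L = R + 17.8·(cos 79.20°, sin 79.20°) = (37.03, 51.53). RL is perpendicular to LD; with |LD| = 22.4 on the left of RL, D = L + 22.4·(-0.9823, 0.1874) = (15.02, 55.73). Then |WD| = |D − W| = 57.72.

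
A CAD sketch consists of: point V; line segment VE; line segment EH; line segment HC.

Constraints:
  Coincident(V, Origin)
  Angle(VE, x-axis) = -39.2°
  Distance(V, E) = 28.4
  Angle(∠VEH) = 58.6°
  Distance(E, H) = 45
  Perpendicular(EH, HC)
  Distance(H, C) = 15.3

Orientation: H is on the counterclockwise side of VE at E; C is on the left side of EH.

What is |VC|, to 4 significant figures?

31.50

V is at the origin; VE runs at -39.2° with length 28.4, so E = 28.4·(cos -39.2°, sin -39.2°) = (22.01, -17.95). ∠VEH = 58.6°, so EH runs at -39.2° + (180° − 58.6°) = 82.20° from the x-axis; with |EH| = 45.0, H = E + 45.0·(cos 82.20°, sin 82.20°) = (28.12, 26.63). EH ⟂ HC; with |HC| = 15.3 on the left of EH, C = H + 15.3·(-0.9907, 0.1357) = (12.96, 28.71). Then |VC| = |C − V| = 31.50.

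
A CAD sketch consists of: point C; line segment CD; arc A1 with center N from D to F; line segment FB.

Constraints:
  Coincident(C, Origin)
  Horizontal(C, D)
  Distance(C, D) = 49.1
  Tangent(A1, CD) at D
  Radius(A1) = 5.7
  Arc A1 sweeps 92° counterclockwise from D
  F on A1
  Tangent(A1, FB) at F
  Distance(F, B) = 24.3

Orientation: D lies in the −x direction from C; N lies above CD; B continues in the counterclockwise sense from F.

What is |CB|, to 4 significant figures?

53.57

On A1, D sits at bearing -90° from N; a 92° counterclockwise sweep puts F at bearing 2°, so F = N + 5.7·(cos 2°, sin 2°) = (-43.40, 5.899). The tangent condition forces NF to be normal to FB, so FB runs along (−sin 2°, cos 2°); with |FB| = 24.3, B = (-44.25, 30.18). Then |CB| = |B − C| = 53.57.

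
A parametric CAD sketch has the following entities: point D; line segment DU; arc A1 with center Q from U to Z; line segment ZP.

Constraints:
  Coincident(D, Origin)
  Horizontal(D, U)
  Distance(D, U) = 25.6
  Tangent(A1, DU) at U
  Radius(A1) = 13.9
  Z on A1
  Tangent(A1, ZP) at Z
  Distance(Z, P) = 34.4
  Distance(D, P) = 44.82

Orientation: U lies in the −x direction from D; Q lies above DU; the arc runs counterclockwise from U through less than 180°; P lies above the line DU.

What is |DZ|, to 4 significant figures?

16.26

D is at the origin; DU is horizontal with |DU| = 25.6 and U on the −x side, so U = (-25.60, 0.000). Tangency of A1 to DU means the radius QU is perpendicular to DU, so Q = U + (0, 13.9) = (-25.60, 13.90). Since QZ ⟂ ZP (tangency), |QP| = √(13.9² + 34.4²) = 37.10 regardless of where Z sits on A1. So P lies on both circle(D, 44.82) and circle(Q, 37.10); the above-DU intersection is P = (-4.722, 44.57). Z is the foot of the tangent from P: Z = (-12.02, 10.95).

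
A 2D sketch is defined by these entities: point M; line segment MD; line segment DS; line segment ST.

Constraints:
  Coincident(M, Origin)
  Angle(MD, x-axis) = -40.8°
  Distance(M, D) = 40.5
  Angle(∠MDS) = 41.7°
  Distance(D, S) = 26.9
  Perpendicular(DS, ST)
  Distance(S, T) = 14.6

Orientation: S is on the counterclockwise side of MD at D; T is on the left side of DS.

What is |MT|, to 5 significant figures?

12.785

∠MDS = 41.7°, so DS runs at -40.8° + (180° − 41.7°) = 97.500° from the x-axis; with |DS| = 26.9, S = D + 26.9·(cos 97.500°, sin 97.500°) = (27.147, 0.20633). The perpendicularity gives ST at right angles to DS; with |ST| = 14.6 on the left of DS, T = S + 14.6·(-0.99144, -0.13053) = (12.672, -1.6994). Then |MT| = |T − M| = 12.785.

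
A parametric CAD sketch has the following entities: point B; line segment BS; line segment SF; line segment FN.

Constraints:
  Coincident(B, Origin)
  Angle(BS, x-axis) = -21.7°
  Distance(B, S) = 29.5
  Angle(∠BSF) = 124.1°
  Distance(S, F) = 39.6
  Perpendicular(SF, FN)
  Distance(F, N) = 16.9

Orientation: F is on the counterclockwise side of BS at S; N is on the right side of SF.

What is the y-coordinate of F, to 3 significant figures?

11.4

B is at the origin; BS runs at -21.7° with length 29.5, so S = 29.5·(cos -21.7°, sin -21.7°) = (27.4, -10.9). ∠BSF = 124.1°, so SF runs at -21.7° + (180° − 124.1°) = 34.2° from the x-axis; with |SF| = 39.6, F = S + 39.6·(cos 34.2°, sin 34.2°) = (60.2, 11.4). So F.y = 11.4.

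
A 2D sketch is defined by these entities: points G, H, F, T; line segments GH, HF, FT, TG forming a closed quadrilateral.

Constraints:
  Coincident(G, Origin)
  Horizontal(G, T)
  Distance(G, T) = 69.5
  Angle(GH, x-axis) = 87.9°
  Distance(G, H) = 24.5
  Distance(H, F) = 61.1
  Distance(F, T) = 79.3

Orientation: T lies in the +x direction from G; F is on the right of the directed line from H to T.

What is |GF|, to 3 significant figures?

36.6

Checks: |HF| = 61.10 ✓; |FT| = 79.30 ✓.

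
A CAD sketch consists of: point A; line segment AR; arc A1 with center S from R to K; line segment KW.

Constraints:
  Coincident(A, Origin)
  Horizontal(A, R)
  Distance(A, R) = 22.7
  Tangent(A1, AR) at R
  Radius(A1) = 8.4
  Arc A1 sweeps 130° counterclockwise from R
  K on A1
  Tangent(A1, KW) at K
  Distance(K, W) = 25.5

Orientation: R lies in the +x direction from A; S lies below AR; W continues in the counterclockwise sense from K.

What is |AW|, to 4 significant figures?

46.66

A is at the origin; A and R share the same y with |AR| = 22.7 and R on the +x side, so R = (22.70, 0.000). Tangency of A1 to AR means the radius SR is perpendicular to AR, so S = R + (0, -8.4) = (22.70, -8.400). On A1, R sits at bearing 90° from S; a 130° counterclockwise sweep puts K at bearing 220°, so K = S + 8.4·(cos 220°, sin 220°) = (16.27, -13.80). A1 meets KW tangentially, so SK is at right angles to KW, so KW runs along (−sin 220°, cos 220°); with |KW| = 25.5, W = (32.66, -33.33). Then |AW| = |W − A| = 46.66.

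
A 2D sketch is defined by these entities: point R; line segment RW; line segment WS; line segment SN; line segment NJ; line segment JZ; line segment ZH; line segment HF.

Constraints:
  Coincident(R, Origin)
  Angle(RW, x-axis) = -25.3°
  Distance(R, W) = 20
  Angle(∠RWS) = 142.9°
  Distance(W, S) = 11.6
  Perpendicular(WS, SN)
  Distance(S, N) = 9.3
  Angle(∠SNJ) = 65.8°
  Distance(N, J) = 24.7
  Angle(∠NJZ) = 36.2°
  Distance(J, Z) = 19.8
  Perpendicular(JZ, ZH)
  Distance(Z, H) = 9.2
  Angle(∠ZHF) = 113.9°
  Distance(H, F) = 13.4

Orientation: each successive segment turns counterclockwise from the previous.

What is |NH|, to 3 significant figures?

5.39

∠NJZ = 36.2° gives JZ at -0.200° from the x-axis; with |JZ| = 19.8, Z = (27.4, -11.7). JZ is perpendicular to ZH, so ZH runs at 89.8°; with |ZH| = 9.2, H = (27.4, -2.46). Then |NH| = |H − N| = 5.39.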